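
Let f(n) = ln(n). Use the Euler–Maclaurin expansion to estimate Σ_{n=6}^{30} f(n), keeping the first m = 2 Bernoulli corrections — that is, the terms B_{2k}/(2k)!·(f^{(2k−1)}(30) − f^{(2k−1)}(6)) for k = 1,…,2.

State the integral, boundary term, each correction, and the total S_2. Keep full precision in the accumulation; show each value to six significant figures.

S_2 ≈ 69.8707

The integral term ∫_6^30 ln(x) dx = 67.2854.
Boundary: ½(f(6) + f(30)) = ½(1.79176 + 3.40120) = 2.59648.
Integral + boundary = 69.8818.
Order-1 term: 1/12 · (0.0333333 − 0.166667) = -0.0111111.
Partial sum through k=1: 69.8707.
Order-2 term: −1/720 · (7.40741e-05 − 0.00925926) = 1.27572e-05.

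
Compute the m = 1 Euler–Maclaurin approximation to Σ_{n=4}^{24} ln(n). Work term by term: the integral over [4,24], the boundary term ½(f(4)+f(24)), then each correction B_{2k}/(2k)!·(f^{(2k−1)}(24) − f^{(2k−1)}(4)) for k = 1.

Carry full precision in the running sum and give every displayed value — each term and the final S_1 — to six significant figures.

S_1 ≈ 52.9929

Integral: ∫_4^24 ln(x) dx = 50.7281.
Boundary: ½(f(4) + f(24)) = ½(1.38629 + 3.17805) = 2.28217.
So far: 53.0103.
Order-1 term: 1/12 · (0.0416667 − 0.250000) = -0.0173611.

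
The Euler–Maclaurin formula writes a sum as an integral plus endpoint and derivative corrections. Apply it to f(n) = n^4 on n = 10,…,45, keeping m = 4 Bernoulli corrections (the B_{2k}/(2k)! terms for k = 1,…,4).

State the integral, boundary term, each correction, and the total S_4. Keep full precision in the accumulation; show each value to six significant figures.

S_4 ≈ 3.89710e+07

The integral term ∫_10^45 x^4 dx = 3.68856e+07.
Endpoint term: (f(10) + f(45))/2 = (10000.0 + 4.10062e+06)/2 = 2.05531e+06.
Running total after boundary: 3.89409e+07.
Correction k=1: B_{2}/2! · (f^{(1)}(45) − f^{(1)}(10)) = 1/12 · (364500 − 4000.00) = 30041.7.
After k=1: 3.89710e+07.
Correction k=2: B_{4}/4! · (f^{(3)}(45) − f^{(3)}(10)) = −1/720 · (1080.00 − 240.000) = -1.16667.
After k=2: 3.89710e+07.
Correction k=3: B_{6}/6! · (f^{(5)}(45) − f^{(5)}(10)) = 1/30240 · (0.00000 − 0.00000) = 0.00000.
After k=3: 3.89710e+07.
Correction k=4: B_{8}/8! · (f^{(7)}(45) − f^{(7)}(10)) = −1/1209600 · (0.00000 − 0.00000) = 0.00000.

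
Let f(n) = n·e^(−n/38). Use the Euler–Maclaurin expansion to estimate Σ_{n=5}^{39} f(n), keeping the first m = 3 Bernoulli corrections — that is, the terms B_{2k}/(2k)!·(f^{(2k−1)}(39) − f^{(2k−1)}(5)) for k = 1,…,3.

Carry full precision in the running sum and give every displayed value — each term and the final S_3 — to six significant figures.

The integral term ∫_5^39 x·e^(−x/38) dx = 384.086.
½[f(5) + f(39)] = ½[4.38355 + 13.9747] = 9.17911.
So far: 393.265.
Correction k=1: B_{2}/2! · (f^{(1)}(39) − f^{(1)}(5)) = 1/12 · (-0.00942960 − 0.761353) = -0.0642319.
Running total after k=1: 393.201.
Correction k=2: B_{4}/4! · (f^{(3)}(39) − f^{(3)}(5)) = −1/720 · (0.000489764 − 0.00174153) = 1.73857e-06.
Running total after k=2: 393.201.
Correction k=3: B_{6}/6! · (f^{(5)}(39) − f^{(5)}(5)) = 1/30240 · (6.82866e-07 − 2.04696e-06) = -4.51090e-11.

S_3 ≈ 393.201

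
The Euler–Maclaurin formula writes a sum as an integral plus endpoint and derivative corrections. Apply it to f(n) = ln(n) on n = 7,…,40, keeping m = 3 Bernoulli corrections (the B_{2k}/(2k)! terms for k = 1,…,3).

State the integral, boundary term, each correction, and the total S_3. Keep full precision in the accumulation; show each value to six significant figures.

The integral term ∫_7^40 ln(x) dx = 100.934.
Boundary: ½(f(7) + f(40)) = ½(1.94591 + 3.68888) = 2.81739.
Integral + boundary = 103.751.
k=1: B_{2}/(2)! × [f^{(1)}(40) − f^{(1)}(7)] = 1/12 × (0.0250000 − 0.142857) = -0.00982143.
After k=1: 103.741.
k=2: B_{4}/(4)! × [f^{(3)}(40) − f^{(3)}(7)] = −1/720 × (3.12500e-05 − 0.00583090) = 8.05507e-06.
After k=2: 103.741.
k=3: B_{6}/(6)! × [f^{(5)}(40) − f^{(5)}(7)] = 1/30240 × (2.34375e-07 − 0.00142798) = -4.72137e-08.

S_3 ≈ 103.741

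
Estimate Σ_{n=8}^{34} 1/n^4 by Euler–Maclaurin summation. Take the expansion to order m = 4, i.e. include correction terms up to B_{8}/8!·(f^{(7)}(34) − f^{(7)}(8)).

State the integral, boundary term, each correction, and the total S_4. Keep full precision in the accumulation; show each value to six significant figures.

Integral: ∫_8^34 1/x^4 dx = 0.000642561.
Endpoint term: (f(8) + f(34))/2 = (0.000244141 + 7.48315e-07)/2 = 0.000122444.
Integral + boundary = 0.000765005.
Correction k=1: B_{2}/2! · (f^{(1)}(34) − f^{(1)}(8)) = 1/12 · (-8.80370e-08 − (-0.000122070)) = 1.01652e-05.
Partial sum through k=1: 0.000775170.
Correction k=2: B_{4}/4! · (f^{(3)}(34) − f^{(3)}(8)) = −1/720 · (-2.28470e-09 − (-5.72205e-05)) = -7.94697e-08.
Partial sum through k=2: 0.000775091.
Correction k=3: B_{6}/6! · (f^{(5)}(34) − f^{(5)}(8)) = 1/30240 · (-1.10677e-10 − (-5.00679e-05)) = 1.65568e-09.
Partial sum through k=3: 0.000775093.
Correction k=4: B_{8}/8! · (f^{(7)}(34) − f^{(7)}(8)) = −1/1209600 · (-8.61675e-12 − (-7.04080e-05)) = -5.82077e-11.

S_4 ≈ 0.000775093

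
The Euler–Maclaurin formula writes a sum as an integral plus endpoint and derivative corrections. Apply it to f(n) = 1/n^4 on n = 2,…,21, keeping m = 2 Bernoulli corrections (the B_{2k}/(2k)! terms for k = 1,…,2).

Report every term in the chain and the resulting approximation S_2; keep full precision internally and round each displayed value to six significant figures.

∫_2^21 1/x^4 dx evaluates to 0.0416307.
Endpoint term: (f(2) + f(21))/2 = (0.0625000 + 5.14189e-06)/2 = 0.0312526.
So far: 0.0728832.
Correction k=1: B_{2}/2! · (f^{(1)}(21) − f^{(1)}(2)) = 1/12 · (-9.79408e-07 − (-0.125000)) = 0.0104166.
Partial sum through k=1: 0.0832998.
Correction k=2: B_{4}/4! · (f^{(3)}(21) − f^{(3)}(2)) = −1/720 · (-6.66264e-08 − (-0.937500)) = -0.00130208.

S_2 ≈ 0.0819977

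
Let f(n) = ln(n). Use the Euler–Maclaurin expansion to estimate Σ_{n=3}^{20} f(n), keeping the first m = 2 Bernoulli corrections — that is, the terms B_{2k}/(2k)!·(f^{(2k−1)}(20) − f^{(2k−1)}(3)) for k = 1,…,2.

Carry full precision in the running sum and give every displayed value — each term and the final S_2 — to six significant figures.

The integral term ∫_3^20 ln(x) dx = 39.6188.
Boundary: ½(f(3) + f(20)) = ½(1.09861 + 2.99573) = 2.04717.
So far: 41.6660.
k=1: B_{2}/(2)! × [f^{(1)}(20) − f^{(1)}(3)] = 1/12 × (0.0500000 − 0.333333) = -0.0236111.
After k=1: 41.6424.
k=2: B_{4}/(4)! × [f^{(3)}(20) − f^{(3)}(3)] = −1/720 × (0.000250000 − 0.0740741) = 0.000102533.

S_2 ≈ 41.6425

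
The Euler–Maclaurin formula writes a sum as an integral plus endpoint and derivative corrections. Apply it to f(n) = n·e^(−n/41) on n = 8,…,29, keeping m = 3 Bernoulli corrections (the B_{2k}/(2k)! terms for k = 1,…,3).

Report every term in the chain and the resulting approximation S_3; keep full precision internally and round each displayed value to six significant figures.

The integral term ∫_8^29 x·e^(−x/41) dx = 238.064.
½[f(8) + f(29)] = ½[6.58187 + 14.2960] = 10.4389.
Integral + boundary = 248.503.
Order-1 term: 1/12 · (0.144282 − 0.662201) = -0.0431599.
Partial sum through k=1: 248.459.
Order-2 term: −1/720 · (0.000672345 − 0.00137280) = 9.72848e-07.
Partial sum through k=2: 248.459.
Order-3 term: 1/30240 · (7.48875e-07 − 1.39896e-06) = -2.14976e-11.

S_3 ≈ 248.459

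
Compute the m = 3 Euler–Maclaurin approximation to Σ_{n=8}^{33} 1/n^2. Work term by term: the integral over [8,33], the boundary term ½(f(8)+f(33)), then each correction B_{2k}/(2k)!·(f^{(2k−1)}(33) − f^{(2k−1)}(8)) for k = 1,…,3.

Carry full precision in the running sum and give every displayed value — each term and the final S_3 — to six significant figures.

S_3 ≈ 0.103288

∫_8^33 1/x^2 dx evaluates to 0.0946970.
½[f(8) + f(33)] = ½[0.0156250 + 0.000918274] = 0.00827164.
Running total after boundary: 0.102969.
Order-1 term: 1/12 · (-5.56529e-05 − (-0.00390625)) = 0.000320883.
Partial sum through k=1: 0.103289.
Order-2 term: −1/720 · (-6.13256e-07 − (-0.000732422)) = -1.01640e-06.
Partial sum through k=2: 0.103288.
Order-3 term: 1/30240 · (-1.68941e-08 − (-0.000343323)) = 1.13527e-08.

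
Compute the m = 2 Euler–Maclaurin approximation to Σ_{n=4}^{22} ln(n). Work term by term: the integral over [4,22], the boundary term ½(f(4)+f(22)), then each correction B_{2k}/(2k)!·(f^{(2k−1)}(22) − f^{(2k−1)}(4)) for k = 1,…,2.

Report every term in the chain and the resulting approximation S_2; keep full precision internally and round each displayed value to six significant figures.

∫_4^22 ln(x) dx evaluates to 44.4578.
Boundary: ½(f(4) + f(22)) = ½(1.38629 + 3.09104) = 2.23867.
Integral + boundary = 46.6964.
k=1: B_{2}/(2)! × [f^{(1)}(22) − f^{(1)}(4)] = 1/12 × (0.0454545 − 0.250000) = -0.0170455.
After k=1: 46.6794.
k=2: B_{4}/(4)! × [f^{(3)}(22) − f^{(3)}(4)] = −1/720 × (0.000187829 − 0.0312500) = 4.31419e-05.

S_2 ≈ 46.6794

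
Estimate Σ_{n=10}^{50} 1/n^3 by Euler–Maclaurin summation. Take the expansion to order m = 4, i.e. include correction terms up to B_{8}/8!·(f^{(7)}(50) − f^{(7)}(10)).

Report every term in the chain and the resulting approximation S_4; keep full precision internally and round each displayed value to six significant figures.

S_4 ≈ 0.00532888

The integral term ∫_10^50 1/x^3 dx = 0.00480000.
Endpoint term: (f(10) + f(50))/2 = (0.00100000 + 8.00000e-06)/2 = 0.000504000.
Running total after boundary: 0.00530400.
Correction k=1: B_{2}/2! · (f^{(1)}(50) − f^{(1)}(10)) = 1/12 · (-4.80000e-07 − (-0.000300000)) = 2.49600e-05.
Running total after k=1: 0.00532896.
Correction k=2: B_{4}/4! · (f^{(3)}(50) − f^{(3)}(10)) = −1/720 · (-3.84000e-09 − (-6.00000e-05)) = -8.33280e-08.
Running total after k=2: 0.00532888.
Correction k=3: B_{6}/6! · (f^{(5)}(50) − f^{(5)}(10)) = 1/30240 · (-6.45120e-11 − (-2.52000e-05)) = 8.33331e-10.
Running total after k=3: 0.00532888.
Correction k=4: B_{8}/8! · (f^{(7)}(50) − f^{(7)}(10)) = −1/1209600 · (-1.85795e-12 − (-1.81440e-05)) = -1.50000e-11.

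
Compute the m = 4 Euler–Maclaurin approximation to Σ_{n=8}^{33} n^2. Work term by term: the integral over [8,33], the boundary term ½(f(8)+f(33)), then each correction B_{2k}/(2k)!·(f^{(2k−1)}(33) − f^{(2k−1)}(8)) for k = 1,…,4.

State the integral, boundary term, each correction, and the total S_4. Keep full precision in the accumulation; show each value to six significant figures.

S_4 ≈ 12389.0

Integral: ∫_8^33 x^2 dx = 11808.3.
Endpoint term: (f(8) + f(33))/2 = (64.0000 + 1089.00)/2 = 576.500.
So far: 12384.8.
k=1: B_{2}/(2)! × [f^{(1)}(33) − f^{(1)}(8)] = 1/12 × (66.0000 − 16.0000) = 4.16667.
Partial sum through k=1: 12389.0.
k=2: B_{4}/(4)! × [f^{(3)}(33) − f^{(3)}(8)] = −1/720 × (0.00000 − 0.00000) = 0.00000.
Partial sum through k=2: 12389.0.
k=3: B_{6}/(6)! × [f^{(5)}(33) − f^{(5)}(8)] = 1/30240 × (0.00000 − 0.00000) = 0.00000.
Partial sum through k=3: 12389.0.
k=4: B_{8}/(8)! × [f^{(7)}(33) − f^{(7)}(8)] = −1/1209600 × (0.00000 − 0.00000) = 0.00000.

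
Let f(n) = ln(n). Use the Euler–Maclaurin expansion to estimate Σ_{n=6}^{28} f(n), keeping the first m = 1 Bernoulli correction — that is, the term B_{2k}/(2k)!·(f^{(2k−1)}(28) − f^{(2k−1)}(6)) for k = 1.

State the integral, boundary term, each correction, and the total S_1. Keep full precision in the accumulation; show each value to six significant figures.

S_1 ≈ 63.1022

∫_6^28 ln(x) dx evaluates to 60.5512.
Endpoint term: (f(6) + f(28))/2 = (1.79176 + 3.33220)/2 = 2.56198.
Running total after boundary: 63.1132.
Order-1 term: 1/12 · (0.0357143 − 0.166667) = -0.0109127.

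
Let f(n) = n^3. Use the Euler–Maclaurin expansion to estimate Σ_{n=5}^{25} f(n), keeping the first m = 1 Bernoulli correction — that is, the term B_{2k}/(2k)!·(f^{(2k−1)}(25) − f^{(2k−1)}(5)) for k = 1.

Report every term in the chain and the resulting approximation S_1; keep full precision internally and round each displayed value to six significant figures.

S_1 ≈ 105525

The integral term ∫_5^25 x^3 dx = 97500.0.
Boundary: ½(f(5) + f(25)) = ½(125.000 + 15625.0) = 7875.00.
Integral + boundary = 105375.
Order-1 term: 1/12 · (1875.00 − 75.0000) = 150.000.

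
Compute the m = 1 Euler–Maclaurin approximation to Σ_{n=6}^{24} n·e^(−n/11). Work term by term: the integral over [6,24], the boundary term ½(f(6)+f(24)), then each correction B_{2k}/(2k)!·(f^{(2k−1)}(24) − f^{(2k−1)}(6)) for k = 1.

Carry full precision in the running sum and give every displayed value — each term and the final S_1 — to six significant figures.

The integral term ∫_6^24 x·e^(−x/11) dx = 64.9392.
Endpoint term: (f(6) + f(24))/2 = (3.47747 + 2.70807)/2 = 3.09277.
Running total after boundary: 68.0320.
Correction k=1: B_{2}/2! · (f^{(1)}(24) − f^{(1)}(6)) = 1/12 · (-0.133352 − 0.263445) = -0.0330664.

S_1 ≈ 67.9989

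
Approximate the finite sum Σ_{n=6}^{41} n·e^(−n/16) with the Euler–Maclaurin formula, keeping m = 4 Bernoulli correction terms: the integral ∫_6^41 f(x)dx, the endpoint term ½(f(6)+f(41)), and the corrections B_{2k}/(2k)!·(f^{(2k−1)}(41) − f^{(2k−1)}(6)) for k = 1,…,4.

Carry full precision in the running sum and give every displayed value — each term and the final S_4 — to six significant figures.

S_4 ≈ 175.197

∫_6^41 x·e^(−x/16) dx evaluates to 171.600.
Boundary: ½(f(6) + f(41)) = ½(4.12374 + 3.16158) = 3.64266.
Running total after boundary: 175.243.
Correction k=1: B_{2}/2! · (f^{(1)}(41) − f^{(1)}(6)) = 1/12 · (-0.120487 − 0.429556) = -0.0458369.
After k=1: 175.197.
Correction k=2: B_{4}/4! · (f^{(3)}(41) − f^{(3)}(6)) = −1/720 · (0.000131783 − 0.00704740) = 9.60502e-06.
After k=2: 175.197.
Correction k=3: B_{6}/6! · (f^{(5)}(41) − f^{(5)}(6)) = 1/30240 · (2.86804e-06 − 4.85033e-05) = -1.50910e-09.
After k=3: 175.197.
Correction k=4: B_{8}/8! · (f^{(7)}(41) − f^{(7)}(6)) = −1/1209600 · (2.03957e-08 − 2.71397e-07) = 2.07508e-13.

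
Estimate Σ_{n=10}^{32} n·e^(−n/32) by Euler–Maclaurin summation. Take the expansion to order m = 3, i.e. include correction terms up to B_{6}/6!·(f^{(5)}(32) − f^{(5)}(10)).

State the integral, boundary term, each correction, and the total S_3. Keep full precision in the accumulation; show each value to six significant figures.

The integral term ∫_10^32 x·e^(−x/32) dx = 229.874.
½[f(10) + f(32)] = ½[7.31616 + 11.7721] = 9.54415.
So far: 239.418.
Correction k=1: B_{2}/2! · (f^{(1)}(32) − f^{(1)}(10)) = 1/12 · (0.00000 − 0.502986) = -0.0419155.
After k=1: 239.377.
Correction k=2: B_{4}/4! · (f^{(3)}(32) − f^{(3)}(10)) = −1/720 · (0.000718515 − 0.00192013) = 1.66892e-06.
After k=2: 239.377.
Correction k=3: B_{6}/6! · (f^{(5)}(32) − f^{(5)}(10)) = 1/30240 · (1.40335e-06 − 3.27058e-06) = -6.17470e-11.

S_3 ≈ 239.377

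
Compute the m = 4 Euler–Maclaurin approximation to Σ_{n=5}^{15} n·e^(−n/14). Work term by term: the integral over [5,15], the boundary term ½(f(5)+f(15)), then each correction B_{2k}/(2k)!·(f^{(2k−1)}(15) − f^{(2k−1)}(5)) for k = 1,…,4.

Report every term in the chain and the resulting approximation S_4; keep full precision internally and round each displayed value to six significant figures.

Integral: ∫_5^15 x·e^(−x/14) dx = 47.0502.
Endpoint term: (f(5) + f(15))/2 = (3.49836 + 5.13778)/2 = 4.31807.
Integral + boundary = 51.3683.
k=1: B_{2}/(2)! × [f^{(1)}(15) − f^{(1)}(5)] = 1/12 × (-0.0244656 − 0.449789) = -0.0395213.
Running total after k=1: 51.3288.
k=2: B_{4}/(4)! × [f^{(3)}(15) − f^{(3)}(5)] = −1/720 × (0.00337027 − 0.00943436) = 8.42235e-06.
Running total after k=2: 51.3288.
k=3: B_{6}/(6)! × [f^{(5)}(15) − f^{(5)}(5)] = 1/30240 × (3.50273e-05 − 8.45606e-05) = -1.63800e-09.
Running total after k=3: 51.3288.
k=4: B_{8}/(8)! × [f^{(7)}(15) − f^{(7)}(5)] = −1/1209600 × (2.69691e-07 − 6.17279e-07) = 2.87358e-13.

S_4 ≈ 51.3288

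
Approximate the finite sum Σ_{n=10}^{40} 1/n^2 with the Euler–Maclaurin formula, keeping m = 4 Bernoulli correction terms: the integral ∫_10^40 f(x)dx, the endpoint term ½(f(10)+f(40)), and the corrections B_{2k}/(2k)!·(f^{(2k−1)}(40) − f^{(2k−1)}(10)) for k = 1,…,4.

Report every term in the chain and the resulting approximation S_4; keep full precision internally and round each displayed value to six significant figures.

S_4 ≈ 0.0804762

∫_10^40 1/x^2 dx evaluates to 0.0750000.
Endpoint term: (f(10) + f(40))/2 = (0.0100000 + 0.000625000)/2 = 0.00531250.
So far: 0.0803125.
k=1: B_{2}/(2)! × [f^{(1)}(40) − f^{(1)}(10)] = 1/12 × (-3.12500e-05 − (-0.00200000)) = 0.000164063.
Partial sum through k=1: 0.0804766.
k=2: B_{4}/(4)! × [f^{(3)}(40) − f^{(3)}(10)] = −1/720 × (-2.34375e-07 − (-0.000240000)) = -3.33008e-07.
Partial sum through k=2: 0.0804762.
k=3: B_{6}/(6)! × [f^{(5)}(40) − f^{(5)}(10)] = 1/30240 × (-4.39453e-09 − (-7.20000e-05)) = 2.38081e-09.
Partial sum through k=3: 0.0804762.
k=4: B_{8}/(8)! × [f^{(7)}(40) − f^{(7)}(10)] = −1/1209600 × (-1.53809e-10 − (-4.03200e-05)) = -3.33332e-11.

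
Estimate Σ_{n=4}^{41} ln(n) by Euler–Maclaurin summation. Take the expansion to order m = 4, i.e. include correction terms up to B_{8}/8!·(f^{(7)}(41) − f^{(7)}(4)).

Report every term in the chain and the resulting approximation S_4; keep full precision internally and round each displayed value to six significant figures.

The integral term ∫_4^41 ln(x) dx = 109.711.
½[f(4) + f(41)] = ½[1.38629 + 3.71357] = 2.54993.
So far: 112.261.
k=1: B_{2}/(2)! × [f^{(1)}(41) − f^{(1)}(4)] = 1/12 × (0.0243902 − 0.250000) = -0.0188008.
After k=1: 112.242.
k=2: B_{4}/(4)! × [f^{(3)}(41) − f^{(3)}(4)] = −1/720 × (2.90187e-05 − 0.0312500) = 4.33625e-05.
After k=2: 112.242.
k=3: B_{6}/(6)! × [f^{(5)}(41) − f^{(5)}(4)] = 1/30240 × (2.07153e-07 − 0.0234375) = -7.75043e-07.
After k=3: 112.242.
k=4: B_{8}/(8)! × [f^{(7)}(41) − f^{(7)}(4)] = −1/1209600 × (3.69697e-09 − 0.0439453) = 3.63304e-08.

S_4 ≈ 112.242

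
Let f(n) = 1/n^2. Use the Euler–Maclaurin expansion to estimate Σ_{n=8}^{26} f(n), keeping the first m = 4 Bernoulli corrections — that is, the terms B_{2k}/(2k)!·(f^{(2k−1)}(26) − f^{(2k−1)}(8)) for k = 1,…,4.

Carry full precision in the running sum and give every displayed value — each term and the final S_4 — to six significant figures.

S_4 ≈ 0.0954056

∫_8^26 1/x^2 dx evaluates to 0.0865385.
Boundary: ½(f(8) + f(26)) = ½(0.0156250 + 0.00147929) = 0.00855214.
Integral + boundary = 0.0950906.
Correction k=1: B_{2}/2! · (f^{(1)}(26) − f^{(1)}(8)) = 1/12 · (-0.000113792 − (-0.00390625)) = 0.000316038.
After k=1: 0.0954066.
Correction k=2: B_{4}/4! · (f^{(3)}(26) − f^{(3)}(8)) = −1/720 · (-2.01997e-06 − (-0.000732422)) = -1.01445e-06.
After k=2: 0.0954056.
Correction k=3: B_{6}/6! · (f^{(5)}(26) − f^{(5)}(8)) = 1/30240 · (-8.96436e-08 − (-0.000343323)) = 1.13503e-08.
After k=3: 0.0954056.
Correction k=4: B_{8}/8! · (f^{(7)}(26) − f^{(7)}(8)) = −1/1209600 · (-7.42609e-09 − (-0.000300407)) = -2.48347e-10.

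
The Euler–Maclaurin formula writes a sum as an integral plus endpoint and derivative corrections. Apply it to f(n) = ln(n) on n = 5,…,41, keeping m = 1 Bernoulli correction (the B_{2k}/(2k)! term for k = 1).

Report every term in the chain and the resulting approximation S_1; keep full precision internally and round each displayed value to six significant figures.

Integral: ∫_5^41 ln(x) dx = 108.209.
Boundary: ½(f(5) + f(41)) = ½(1.60944 + 3.71357) = 2.66150.
Integral + boundary = 110.871.
Correction k=1: B_{2}/2! · (f^{(1)}(41) − f^{(1)}(5)) = 1/12 · (0.0243902 − 0.200000) = -0.0146341.

S_1 ≈ 110.856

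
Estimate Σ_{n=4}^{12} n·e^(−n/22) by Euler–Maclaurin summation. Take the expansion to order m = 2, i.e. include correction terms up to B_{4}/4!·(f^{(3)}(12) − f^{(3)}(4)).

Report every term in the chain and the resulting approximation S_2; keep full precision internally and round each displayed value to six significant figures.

S_2 ≈ 48.4922

The integral term ∫_4^12 x·e^(−x/22) dx = 43.3821.
Endpoint term: (f(4) + f(12))/2 = (3.33501 + 6.95494)/2 = 5.14498.
So far: 48.5271.
Order-1 term: 1/12 · (0.263445 − 0.682161) = -0.0348931.
After k=1: 48.4922.
Order-2 term: −1/720 · (0.00293926 − 0.00485468) = 2.66031e-06.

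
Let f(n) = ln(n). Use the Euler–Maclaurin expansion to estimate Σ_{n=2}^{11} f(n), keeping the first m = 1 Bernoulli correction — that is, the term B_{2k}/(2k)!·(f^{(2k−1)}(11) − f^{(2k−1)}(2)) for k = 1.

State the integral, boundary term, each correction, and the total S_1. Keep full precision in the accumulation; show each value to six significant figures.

Integral: ∫_2^11 ln(x) dx = 15.9906.
Boundary: ½(f(2) + f(11)) = ½(0.693147 + 2.39790) = 1.54552.
Integral + boundary = 17.5361.
Order-1 term: 1/12 · (0.0909091 − 0.500000) = -0.0340909.

S_1 ≈ 17.5020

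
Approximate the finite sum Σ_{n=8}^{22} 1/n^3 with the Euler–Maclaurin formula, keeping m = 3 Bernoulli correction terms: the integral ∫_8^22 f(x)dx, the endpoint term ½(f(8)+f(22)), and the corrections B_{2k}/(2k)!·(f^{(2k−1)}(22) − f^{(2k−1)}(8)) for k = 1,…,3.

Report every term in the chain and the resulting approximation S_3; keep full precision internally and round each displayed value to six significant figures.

S_3 ≈ 0.00786262

Integral: ∫_8^22 1/x^3 dx = 0.00677944.
½[f(8) + f(22)] = ½[0.00195312 + 9.39144e-05] = 0.00102352.
So far: 0.00780296.
Order-1 term: 1/12 · (-1.28065e-05 − (-0.000732422)) = 5.99679e-05.
Running total after k=1: 0.00786293.
Order-2 term: −1/720 · (-5.29194e-07 − (-0.000228882)) = -3.17156e-07.
Running total after k=2: 0.00786261.
Order-3 term: 1/30240 · (-4.59218e-08 − (-0.000150204)) = 4.96554e-09.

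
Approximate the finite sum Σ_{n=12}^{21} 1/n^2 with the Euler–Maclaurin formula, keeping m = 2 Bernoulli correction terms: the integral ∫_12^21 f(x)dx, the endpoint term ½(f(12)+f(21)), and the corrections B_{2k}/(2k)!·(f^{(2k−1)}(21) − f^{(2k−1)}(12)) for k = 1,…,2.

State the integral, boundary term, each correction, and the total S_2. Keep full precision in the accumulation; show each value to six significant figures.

∫_12^21 1/x^2 dx evaluates to 0.0357143.
Endpoint term: (f(12) + f(21))/2 = (0.00694444 + 0.00226757)/2 = 0.00460601.
Running total after boundary: 0.0403203.
Order-1 term: 1/12 · (-0.000215959 − (-0.00115741)) = 7.84540e-05.
After k=1: 0.0403987.
Order-2 term: −1/720 · (-5.87645e-06 − (-9.64506e-05)) = -1.25797e-07.

S_2 ≈ 0.0403986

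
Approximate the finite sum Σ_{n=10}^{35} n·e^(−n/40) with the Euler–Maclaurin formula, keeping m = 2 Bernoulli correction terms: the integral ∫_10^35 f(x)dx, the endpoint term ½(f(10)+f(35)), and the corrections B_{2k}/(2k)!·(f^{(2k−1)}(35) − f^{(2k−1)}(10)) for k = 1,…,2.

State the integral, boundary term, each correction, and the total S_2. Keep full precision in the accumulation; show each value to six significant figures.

S_2 ≈ 318.160

∫_10^35 x·e^(−x/40) dx evaluates to 307.016.
Boundary: ½(f(10) + f(35)) = ½(7.78801 + 14.5902) = 11.1891.
Running total after boundary: 318.205.
k=1: B_{2}/(2)! × [f^{(1)}(35) − f^{(1)}(10)] = 1/12 × (0.0521078 − 0.584101) = -0.0443327.
Partial sum through k=1: 318.160.
k=2: B_{4}/(4)! × [f^{(3)}(35) − f^{(3)}(10)] = −1/720 × (0.000553645 − 0.00133856) = 1.09017e-06.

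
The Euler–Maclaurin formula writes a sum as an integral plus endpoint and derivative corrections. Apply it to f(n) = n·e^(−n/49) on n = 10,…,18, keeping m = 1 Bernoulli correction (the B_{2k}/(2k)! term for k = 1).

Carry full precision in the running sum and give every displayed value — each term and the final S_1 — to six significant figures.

The integral term ∫_10^18 x·e^(−x/49) dx = 83.6042.
Endpoint term: (f(10) + f(18))/2 = (8.15396 + 12.4662)/2 = 10.3101.
Integral + boundary = 93.9143.
Order-1 term: 1/12 · (0.438156 − 0.648988) = -0.0175694.

S_1 ≈ 93.8967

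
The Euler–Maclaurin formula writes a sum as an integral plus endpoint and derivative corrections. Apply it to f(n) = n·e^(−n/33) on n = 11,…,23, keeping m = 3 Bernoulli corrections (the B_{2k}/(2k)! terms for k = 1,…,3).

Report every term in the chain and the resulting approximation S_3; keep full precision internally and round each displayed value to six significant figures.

S_3 ≈ 129.570

Integral: ∫_11^23 x·e^(−x/33) dx = 119.929.
Boundary: ½(f(11) + f(23)) = ½(7.88184 + 11.4561) = 9.66898.
Running total after boundary: 129.598.
k=1: B_{2}/(2)! × [f^{(1)}(23) − f^{(1)}(11)] = 1/12 × (0.150937 − 0.477688) = -0.0272292.
Running total after k=1: 129.570.
k=2: B_{4}/(4)! × [f^{(3)}(23) − f^{(3)}(11)] = −1/720 × (0.00105337 − 0.00175459) = 9.73916e-07.
Running total after k=2: 129.570.
k=3: B_{6}/(6)! × [f^{(5)}(23) − f^{(5)}(11)] = 1/30240 × (1.80729e-06 − 2.81959e-06) = -3.34755e-11.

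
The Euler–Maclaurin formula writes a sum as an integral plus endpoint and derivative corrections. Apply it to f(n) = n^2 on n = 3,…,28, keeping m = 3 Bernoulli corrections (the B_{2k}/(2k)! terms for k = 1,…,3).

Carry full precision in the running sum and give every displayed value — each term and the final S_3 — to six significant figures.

∫_3^28 x^2 dx evaluates to 7308.33.
Endpoint term: (f(3) + f(28))/2 = (9.00000 + 784.000)/2 = 396.500.
Running total after boundary: 7704.83.
k=1: B_{2}/(2)! × [f^{(1)}(28) − f^{(1)}(3)] = 1/12 × (56.0000 − 6.00000) = 4.16667.
Running total after k=1: 7709.00.
k=2: B_{4}/(4)! × [f^{(3)}(28) − f^{(3)}(3)] = −1/720 × (0.00000 − 0.00000) = 0.00000.
Running total after k=2: 7709.00.
k=3: B_{6}/(6)! × [f^{(5)}(28) − f^{(5)}(3)] = 1/30240 × (0.00000 − 0.00000) = 0.00000.

S_3 ≈ 7709.00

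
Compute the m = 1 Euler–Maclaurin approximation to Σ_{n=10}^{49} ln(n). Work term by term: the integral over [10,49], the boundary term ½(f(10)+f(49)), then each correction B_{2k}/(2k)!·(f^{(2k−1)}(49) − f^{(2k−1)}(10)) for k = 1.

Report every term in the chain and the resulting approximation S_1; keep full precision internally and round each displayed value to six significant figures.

S_1 ≈ 131.764

∫_10^49 ln(x) dx evaluates to 128.673.
Endpoint term: (f(10) + f(49))/2 = (2.30259 + 3.89182)/2 = 3.09720.
Running total after boundary: 131.771.
k=1: B_{2}/(2)! × [f^{(1)}(49) − f^{(1)}(10)] = 1/12 × (0.0204082 − 0.100000) = -0.00663265.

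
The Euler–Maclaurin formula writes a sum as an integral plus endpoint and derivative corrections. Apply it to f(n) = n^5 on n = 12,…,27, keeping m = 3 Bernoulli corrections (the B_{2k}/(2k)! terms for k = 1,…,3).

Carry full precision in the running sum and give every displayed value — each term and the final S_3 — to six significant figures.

The integral term ∫_12^27 x^5 dx = 6.40724e+07.
½[f(12) + f(27)] = ½[248832 + 1.43489e+07] = 7.29887e+06.
Integral + boundary = 7.13713e+07.
Order-1 term: 1/12 · (2.65720e+06 − 103680) = 212794.
Running total after k=1: 7.15841e+07.
Order-2 term: −1/720 · (43740.0 − 8640.00) = -48.7500.
Running total after k=2: 7.15840e+07.
Order-3 term: 1/30240 · (120.000 − 120.000) = 0.00000.

S_3 ≈ 7.15840e+07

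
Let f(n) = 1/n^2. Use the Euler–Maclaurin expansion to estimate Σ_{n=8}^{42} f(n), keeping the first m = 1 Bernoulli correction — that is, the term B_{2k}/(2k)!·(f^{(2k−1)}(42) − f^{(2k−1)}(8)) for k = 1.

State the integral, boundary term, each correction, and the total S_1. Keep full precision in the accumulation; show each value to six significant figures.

S_1 ≈ 0.109610

The integral term ∫_8^42 1/x^2 dx = 0.101190.
Endpoint term: (f(8) + f(42))/2 = (0.0156250 + 0.000566893)/2 = 0.00809595.
Integral + boundary = 0.109286.
k=1: B_{2}/(2)! × [f^{(1)}(42) − f^{(1)}(8)] = 1/12 × (-2.69949e-05 − (-0.00390625)) = 0.000323271.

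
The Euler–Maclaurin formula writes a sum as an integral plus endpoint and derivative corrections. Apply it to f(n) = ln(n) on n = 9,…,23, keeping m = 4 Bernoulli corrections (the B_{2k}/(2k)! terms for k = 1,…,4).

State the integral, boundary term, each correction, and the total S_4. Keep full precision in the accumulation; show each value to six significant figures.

S_4 ≈ 41.0021

The integral term ∫_9^23 ln(x) dx = 38.3413.
Boundary: ½(f(9) + f(23)) = ½(2.19722 + 3.13549) = 2.66636.
Running total after boundary: 41.0077.
k=1: B_{2}/(2)! × [f^{(1)}(23) − f^{(1)}(9)] = 1/12 × (0.0434783 − 0.111111) = -0.00563607.
After k=1: 41.0021.
k=2: B_{4}/(4)! × [f^{(3)}(23) − f^{(3)}(9)] = −1/720 × (0.000164379 − 0.00274348) = 3.58209e-06.
After k=2: 41.0021.
k=3: B_{6}/(6)! × [f^{(5)}(23) − f^{(5)}(9)] = 1/30240 × (3.72883e-06 − 0.000406442) = -1.33172e-08.
After k=3: 41.0021.
k=4: B_{8}/(8)! × [f^{(7)}(23) − f^{(7)}(9)] = −1/1209600 × (2.11465e-07 − 0.000150534) = 1.24275e-10.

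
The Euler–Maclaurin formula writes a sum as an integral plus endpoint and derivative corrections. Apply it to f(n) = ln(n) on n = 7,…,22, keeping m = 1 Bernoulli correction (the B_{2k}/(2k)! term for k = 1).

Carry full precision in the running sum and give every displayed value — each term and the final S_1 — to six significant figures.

Integral: ∫_7^22 ln(x) dx = 39.3816.
½[f(7) + f(22)] = ½[1.94591 + 3.09104] = 2.51848.
Running total after boundary: 41.9000.
k=1: B_{2}/(2)! × [f^{(1)}(22) − f^{(1)}(7)] = 1/12 × (0.0454545 − 0.142857) = -0.00811688.

S_1 ≈ 41.8919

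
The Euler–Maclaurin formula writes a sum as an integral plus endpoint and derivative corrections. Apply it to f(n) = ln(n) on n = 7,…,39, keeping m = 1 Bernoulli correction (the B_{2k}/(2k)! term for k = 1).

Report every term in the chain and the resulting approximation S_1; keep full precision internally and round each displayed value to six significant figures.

Integral: ∫_7^39 ln(x) dx = 97.2575.
½[f(7) + f(39)] = ½[1.94591 + 3.66356] = 2.80474.
Integral + boundary = 100.062.
Order-1 term: 1/12 · (0.0256410 − 0.142857) = -0.00976801.

S_1 ≈ 100.053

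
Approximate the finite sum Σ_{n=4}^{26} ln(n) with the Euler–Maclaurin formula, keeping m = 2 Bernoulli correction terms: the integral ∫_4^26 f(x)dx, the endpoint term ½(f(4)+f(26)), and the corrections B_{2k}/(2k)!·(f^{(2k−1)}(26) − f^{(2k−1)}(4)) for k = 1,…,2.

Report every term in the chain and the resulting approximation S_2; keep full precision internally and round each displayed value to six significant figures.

Integral: ∫_4^26 ln(x) dx = 57.1653.
½[f(4) + f(26)] = ½[1.38629 + 3.25810] = 2.32220.
Integral + boundary = 59.4875.
k=1: B_{2}/(2)! × [f^{(1)}(26) − f^{(1)}(4)] = 1/12 × (0.0384615 − 0.250000) = -0.0176282.
After k=1: 59.4699.
k=2: B_{4}/(4)! × [f^{(3)}(26) − f^{(3)}(4)] = −1/720 × (0.000113792 − 0.0312500) = 4.32447e-05.

S_2 ≈ 59.4699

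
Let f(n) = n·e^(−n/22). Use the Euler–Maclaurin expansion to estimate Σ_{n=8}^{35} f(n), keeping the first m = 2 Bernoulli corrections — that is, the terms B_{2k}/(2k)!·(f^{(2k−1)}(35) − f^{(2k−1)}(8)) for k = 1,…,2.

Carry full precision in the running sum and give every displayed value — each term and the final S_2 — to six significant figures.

The integral term ∫_8^35 x·e^(−x/22) dx = 203.305.
½[f(8) + f(35)] = ½[5.56115 + 7.13091] = 6.34603.
Running total after boundary: 209.651.
Correction k=1: B_{2}/2! · (f^{(1)}(35) − f^{(1)}(8)) = 1/12 · (-0.120392 − 0.442364) = -0.0468964.
Running total after k=1: 209.604.
Correction k=2: B_{4}/4! · (f^{(3)}(35) − f^{(3)}(8)) = −1/720 · (0.000593158 − 0.00378647) = 4.43516e-06.

S_2 ≈ 209.604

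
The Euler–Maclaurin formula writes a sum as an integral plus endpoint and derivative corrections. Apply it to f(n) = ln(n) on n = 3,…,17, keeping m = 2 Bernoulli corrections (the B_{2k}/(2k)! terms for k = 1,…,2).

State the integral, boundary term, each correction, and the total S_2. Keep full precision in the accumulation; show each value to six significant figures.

The integral term ∫_3^17 ln(x) dx = 30.8688.
½[f(3) + f(17)] = ½[1.09861 + 2.83321] = 1.96591.
So far: 32.8347.
k=1: B_{2}/(2)! × [f^{(1)}(17) − f^{(1)}(3)] = 1/12 × (0.0588235 − 0.333333) = -0.0228758.
Partial sum through k=1: 32.8118.
k=2: B_{4}/(4)! × [f^{(3)}(17) − f^{(3)}(3)] = −1/720 × (0.000407083 − 0.0740741) = 0.000102315.

S_2 ≈ 32.8119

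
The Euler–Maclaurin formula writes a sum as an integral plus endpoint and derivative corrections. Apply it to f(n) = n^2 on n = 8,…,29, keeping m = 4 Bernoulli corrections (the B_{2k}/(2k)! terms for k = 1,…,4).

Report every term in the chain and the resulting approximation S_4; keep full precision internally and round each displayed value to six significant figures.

The integral term ∫_8^29 x^2 dx = 7959.00.
Boundary: ½(f(8) + f(29)) = ½(64.0000 + 841.000) = 452.500.
Integral + boundary = 8411.50.
k=1: B_{2}/(2)! × [f^{(1)}(29) − f^{(1)}(8)] = 1/12 × (58.0000 − 16.0000) = 3.50000.
After k=1: 8415.00.
k=2: B_{4}/(4)! × [f^{(3)}(29) − f^{(3)}(8)] = −1/720 × (0.00000 − 0.00000) = 0.00000.
After k=2: 8415.00.
k=3: B_{6}/(6)! × [f^{(5)}(29) − f^{(5)}(8)] = 1/30240 × (0.00000 − 0.00000) = 0.00000.
After k=3: 8415.00.
k=4: B_{8}/(8)! × [f^{(7)}(29) − f^{(7)}(8)] = −1/1209600 × (0.00000 − 0.00000) = 0.00000.

S_4 ≈ 8415.00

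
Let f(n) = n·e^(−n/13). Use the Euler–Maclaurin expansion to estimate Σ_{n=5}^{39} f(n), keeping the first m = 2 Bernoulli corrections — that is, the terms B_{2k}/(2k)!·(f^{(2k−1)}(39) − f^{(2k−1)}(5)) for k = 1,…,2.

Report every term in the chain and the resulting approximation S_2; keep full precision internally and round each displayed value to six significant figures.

∫_5^39 x·e^(−x/13) dx evaluates to 125.631.
Endpoint term: (f(5) + f(39))/2 = (3.40356 + 1.94170)/2 = 2.67263.
So far: 128.303.
Correction k=1: B_{2}/2! · (f^{(1)}(39) − f^{(1)}(5)) = 1/12 · (-0.0995741 − 0.418900) = -0.0432062.
Partial sum through k=1: 128.260.
Correction k=2: B_{4}/4! · (f^{(3)}(39) − f^{(3)}(5)) = −1/720 · (0.00000 − 0.0105345) = 1.46312e-05.

S_2 ≈ 128.260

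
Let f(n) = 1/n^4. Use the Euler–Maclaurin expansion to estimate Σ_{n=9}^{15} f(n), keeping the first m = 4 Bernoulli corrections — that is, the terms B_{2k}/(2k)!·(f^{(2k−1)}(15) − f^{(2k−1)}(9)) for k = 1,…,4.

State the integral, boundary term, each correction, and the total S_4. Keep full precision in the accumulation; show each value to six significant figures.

S_4 ≈ 0.000449739

The integral term ∫_9^15 1/x^4 dx = 0.000358482.
Boundary: ½(f(9) + f(15)) = ½(0.000152416 + 1.97531e-05) = 8.60844e-05.
Integral + boundary = 0.000444566.
Order-1 term: 1/12 · (-5.26749e-06 − (-6.77404e-05)) = 5.20607e-06.
After k=1: 0.000449772.
Order-2 term: −1/720 · (-7.02332e-07 − (-2.50890e-05)) = -3.38704e-08.
After k=2: 0.000449739.
Order-3 term: 1/30240 · (-1.74803e-07 − (-1.73455e-05)) = 5.67814e-10.
After k=3: 0.000449739.
Order-4 term: −1/1209600 · (-6.99210e-08 − (-1.92728e-05)) = -1.58754e-11.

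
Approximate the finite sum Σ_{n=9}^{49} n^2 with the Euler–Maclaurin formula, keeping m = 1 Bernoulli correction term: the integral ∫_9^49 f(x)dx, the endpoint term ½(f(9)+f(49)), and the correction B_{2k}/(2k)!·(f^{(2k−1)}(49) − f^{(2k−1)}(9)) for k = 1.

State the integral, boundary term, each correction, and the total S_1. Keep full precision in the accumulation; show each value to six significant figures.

The integral term ∫_9^49 x^2 dx = 38973.3.
½[f(9) + f(49)] = ½[81.0000 + 2401.00] = 1241.00.
Running total after boundary: 40214.3.
Correction k=1: B_{2}/2! · (f^{(1)}(49) − f^{(1)}(9)) = 1/12 · (98.0000 − 18.0000) = 6.66667.

S_1 ≈ 40221.0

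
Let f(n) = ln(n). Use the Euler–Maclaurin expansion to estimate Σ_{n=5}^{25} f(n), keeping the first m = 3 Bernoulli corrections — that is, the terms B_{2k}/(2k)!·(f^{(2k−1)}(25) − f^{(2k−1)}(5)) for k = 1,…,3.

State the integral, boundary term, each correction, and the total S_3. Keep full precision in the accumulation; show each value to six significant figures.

S_3 ≈ 54.8256

The integral term ∫_5^25 ln(x) dx = 52.4247.
½[f(5) + f(25)] = ½[1.60944 + 3.21888] = 2.41416.
Integral + boundary = 54.8389.
k=1: B_{2}/(2)! × [f^{(1)}(25) − f^{(1)}(5)] = 1/12 × (0.0400000 − 0.200000) = -0.0133333.
Partial sum through k=1: 54.8255.
k=2: B_{4}/(4)! × [f^{(3)}(25) − f^{(3)}(5)] = −1/720 × (0.000128000 − 0.0160000) = 2.20444e-05.
Partial sum through k=2: 54.8256.
k=3: B_{6}/(6)! × [f^{(5)}(25) − f^{(5)}(5)] = 1/30240 × (2.45760e-06 − 0.00768000) = -2.53887e-07.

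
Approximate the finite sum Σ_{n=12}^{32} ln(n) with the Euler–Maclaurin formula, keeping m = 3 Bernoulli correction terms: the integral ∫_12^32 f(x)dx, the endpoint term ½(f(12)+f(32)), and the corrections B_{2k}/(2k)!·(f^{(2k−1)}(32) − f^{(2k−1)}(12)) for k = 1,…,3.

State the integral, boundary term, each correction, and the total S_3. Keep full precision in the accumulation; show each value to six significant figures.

S_3 ≈ 64.0557

The integral term ∫_12^32 ln(x) dx = 61.0847.
Boundary: ½(f(12) + f(32)) = ½(2.48491 + 3.46574) = 2.97532.
So far: 64.0600.
Correction k=1: B_{2}/2! · (f^{(1)}(32) − f^{(1)}(12)) = 1/12 · (0.0312500 − 0.0833333) = -0.00434028.
Running total after k=1: 64.0557.
Correction k=2: B_{4}/4! · (f^{(3)}(32) − f^{(3)}(12)) = −1/720 · (6.10352e-05 − 0.00115741) = 1.52274e-06.
Running total after k=2: 64.0557.
Correction k=3: B_{6}/6! · (f^{(5)}(32) − f^{(5)}(12)) = 1/30240 · (7.15256e-07 − 9.64506e-05) = -3.16585e-09.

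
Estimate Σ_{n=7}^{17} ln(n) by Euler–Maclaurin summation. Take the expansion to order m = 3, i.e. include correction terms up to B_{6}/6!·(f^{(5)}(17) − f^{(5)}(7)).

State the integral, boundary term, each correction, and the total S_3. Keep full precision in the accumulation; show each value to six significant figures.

S_3 ≈ 26.9258

∫_7^17 ln(x) dx evaluates to 24.5433.
½[f(7) + f(17)] = ½[1.94591 + 2.83321] = 2.38956.
So far: 26.9328.
Correction k=1: B_{2}/2! · (f^{(1)}(17) − f^{(1)}(7)) = 1/12 · (0.0588235 − 0.142857) = -0.00700280.
After k=1: 26.9258.
Correction k=2: B_{4}/4! · (f^{(3)}(17) − f^{(3)}(7)) = −1/720 · (0.000407083 − 0.00583090) = 7.53308e-06.
After k=2: 26.9258.
Correction k=3: B_{6}/6! · (f^{(5)}(17) − f^{(5)}(7)) = 1/30240 · (1.69031e-05 − 0.00142798) = -4.66625e-08.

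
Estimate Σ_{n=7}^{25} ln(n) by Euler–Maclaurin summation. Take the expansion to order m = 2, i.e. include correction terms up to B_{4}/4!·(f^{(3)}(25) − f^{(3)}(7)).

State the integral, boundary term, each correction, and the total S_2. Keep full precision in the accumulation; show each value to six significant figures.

S_2 ≈ 51.4244

The integral term ∫_7^25 ln(x) dx = 48.8505.
Endpoint term: (f(7) + f(25))/2 = (1.94591 + 3.21888)/2 = 2.58239.
So far: 51.4329.
Order-1 term: 1/12 · (0.0400000 − 0.142857) = -0.00857143.
After k=1: 51.4243.
Order-2 term: −1/720 · (0.000128000 − 0.00583090) = 7.92070e-06.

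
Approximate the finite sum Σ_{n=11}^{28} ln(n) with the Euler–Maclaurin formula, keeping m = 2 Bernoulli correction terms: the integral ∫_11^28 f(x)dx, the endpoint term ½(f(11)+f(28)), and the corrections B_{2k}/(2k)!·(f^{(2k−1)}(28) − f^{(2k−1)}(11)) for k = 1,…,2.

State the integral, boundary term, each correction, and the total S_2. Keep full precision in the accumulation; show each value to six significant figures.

S_2 ≈ 52.7853

∫_11^28 ln(x) dx evaluates to 49.9249.
Boundary: ½(f(11) + f(28)) = ½(2.39790 + 3.33220) = 2.86505.
Running total after boundary: 52.7899.
Correction k=1: B_{2}/2! · (f^{(1)}(28) − f^{(1)}(11)) = 1/12 · (0.0357143 − 0.0909091) = -0.00459957.
Running total after k=1: 52.7853.
Correction k=2: B_{4}/4! · (f^{(3)}(28) − f^{(3)}(11)) = −1/720 · (9.11079e-05 − 0.00150263) = 1.96045e-06.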